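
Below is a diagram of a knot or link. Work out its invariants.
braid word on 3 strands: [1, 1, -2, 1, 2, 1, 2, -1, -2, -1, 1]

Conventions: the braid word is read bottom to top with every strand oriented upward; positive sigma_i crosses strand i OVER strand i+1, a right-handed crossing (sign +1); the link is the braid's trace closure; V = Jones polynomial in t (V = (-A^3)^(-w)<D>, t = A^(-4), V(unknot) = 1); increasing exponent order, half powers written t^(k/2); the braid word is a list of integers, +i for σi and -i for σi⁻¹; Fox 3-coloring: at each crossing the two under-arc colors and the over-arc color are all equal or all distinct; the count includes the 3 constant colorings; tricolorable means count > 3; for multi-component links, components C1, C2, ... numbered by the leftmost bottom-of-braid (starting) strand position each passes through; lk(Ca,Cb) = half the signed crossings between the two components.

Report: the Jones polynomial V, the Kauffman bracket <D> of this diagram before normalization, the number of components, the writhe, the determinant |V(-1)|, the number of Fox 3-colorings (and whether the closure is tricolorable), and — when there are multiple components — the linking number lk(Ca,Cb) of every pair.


V = -t^(3/2) - t^(7/2) + t^(9/2) - t^(11/2)
<D> = A^-13 - A^-9 + A^-5 + A^3 (w = +3)
2 components over 11 crossings, w = +3
lk(C1,C2): +2
3 Fox colorings among 3^11, |V(-1)| = 4: not tricolorable
why: span 4 respects span(V) <= c + mu - 1 = 12 for this 2-component diagram


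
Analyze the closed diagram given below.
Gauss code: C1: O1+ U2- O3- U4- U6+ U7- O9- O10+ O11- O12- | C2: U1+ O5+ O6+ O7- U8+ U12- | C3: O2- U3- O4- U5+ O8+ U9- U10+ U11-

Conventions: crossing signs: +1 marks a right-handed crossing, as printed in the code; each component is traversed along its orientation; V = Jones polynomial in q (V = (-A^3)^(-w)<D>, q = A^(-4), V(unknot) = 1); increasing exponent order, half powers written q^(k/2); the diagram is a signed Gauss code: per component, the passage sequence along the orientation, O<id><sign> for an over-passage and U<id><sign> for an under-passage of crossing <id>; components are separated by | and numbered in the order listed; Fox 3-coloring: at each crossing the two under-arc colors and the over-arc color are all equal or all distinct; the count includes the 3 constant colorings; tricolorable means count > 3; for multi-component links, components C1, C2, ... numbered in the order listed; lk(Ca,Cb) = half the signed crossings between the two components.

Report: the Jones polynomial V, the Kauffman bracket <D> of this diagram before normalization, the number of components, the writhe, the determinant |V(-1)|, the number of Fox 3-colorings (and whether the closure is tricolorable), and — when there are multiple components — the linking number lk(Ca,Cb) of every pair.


Jones polynomial: V(q) = q^-5 - q^-4 + 2q^-3 - q^-2 + 2q^-1 + q
<D> = A^-10 + 2A^-2 - A^2 + 2A^6 - A^10 + A^14; writhe -2
components 3, writhe -2 (12 crossings)
linking number lk(C1,C2) = 0
lk(C1,C3): -2
lk(C2,C3) = +1
3-colorings: 3 of 3^12, det 8 — not tricolorable
note: summing lk over 3 pairs gives -1


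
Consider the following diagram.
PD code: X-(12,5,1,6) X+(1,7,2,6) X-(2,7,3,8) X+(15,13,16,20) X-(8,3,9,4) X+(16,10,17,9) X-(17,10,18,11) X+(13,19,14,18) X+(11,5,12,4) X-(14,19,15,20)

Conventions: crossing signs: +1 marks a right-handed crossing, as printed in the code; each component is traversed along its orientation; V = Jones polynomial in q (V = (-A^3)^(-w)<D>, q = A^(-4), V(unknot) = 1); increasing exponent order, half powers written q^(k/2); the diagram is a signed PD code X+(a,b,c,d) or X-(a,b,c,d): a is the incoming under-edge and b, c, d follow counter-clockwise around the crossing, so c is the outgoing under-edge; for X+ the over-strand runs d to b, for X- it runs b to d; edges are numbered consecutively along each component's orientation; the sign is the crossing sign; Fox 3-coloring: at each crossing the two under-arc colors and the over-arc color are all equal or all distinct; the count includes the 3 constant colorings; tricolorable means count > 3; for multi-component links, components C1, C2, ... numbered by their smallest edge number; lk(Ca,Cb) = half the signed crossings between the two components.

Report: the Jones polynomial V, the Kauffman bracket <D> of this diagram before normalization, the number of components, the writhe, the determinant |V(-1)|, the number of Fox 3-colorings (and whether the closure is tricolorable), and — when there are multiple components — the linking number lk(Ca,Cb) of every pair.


V = -q^(-1/2) - q^(1/2)
<D> = -A^-2 - A^2 (w = 0)
2 components over 10 crossings, w = 0
lk(C1,C2): 0
9 Fox colorings among 3^10, |V(-1)| = 0: tricolorable
why: V is palindromic (span 1, det 0): q -> 1/q fixes it; necessary, not sufficient, for amphichirality


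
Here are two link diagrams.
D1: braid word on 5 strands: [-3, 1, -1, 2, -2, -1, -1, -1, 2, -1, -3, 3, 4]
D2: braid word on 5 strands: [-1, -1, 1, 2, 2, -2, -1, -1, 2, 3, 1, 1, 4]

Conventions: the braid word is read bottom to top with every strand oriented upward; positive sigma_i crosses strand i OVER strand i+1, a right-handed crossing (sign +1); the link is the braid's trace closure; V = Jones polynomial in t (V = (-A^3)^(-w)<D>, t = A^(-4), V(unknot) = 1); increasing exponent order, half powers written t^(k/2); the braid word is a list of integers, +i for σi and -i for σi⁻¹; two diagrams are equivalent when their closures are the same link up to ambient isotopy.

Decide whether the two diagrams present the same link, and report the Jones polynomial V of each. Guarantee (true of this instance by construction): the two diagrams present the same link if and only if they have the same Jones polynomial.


equivalent: no
V(D1) = -t^(-11/2) + t^(-9/2) - t^(-7/2) - t^(-3/2)  (w -3, c 13, <D> = A^-3 + A^5 - A^9 + A^13)
D2 (bracket A^7 + A^11; 13 crossings at w = +3): V = -t^(-1/2) - t^(1/2)
why: 2 values of V(t) split the 2 diagrams


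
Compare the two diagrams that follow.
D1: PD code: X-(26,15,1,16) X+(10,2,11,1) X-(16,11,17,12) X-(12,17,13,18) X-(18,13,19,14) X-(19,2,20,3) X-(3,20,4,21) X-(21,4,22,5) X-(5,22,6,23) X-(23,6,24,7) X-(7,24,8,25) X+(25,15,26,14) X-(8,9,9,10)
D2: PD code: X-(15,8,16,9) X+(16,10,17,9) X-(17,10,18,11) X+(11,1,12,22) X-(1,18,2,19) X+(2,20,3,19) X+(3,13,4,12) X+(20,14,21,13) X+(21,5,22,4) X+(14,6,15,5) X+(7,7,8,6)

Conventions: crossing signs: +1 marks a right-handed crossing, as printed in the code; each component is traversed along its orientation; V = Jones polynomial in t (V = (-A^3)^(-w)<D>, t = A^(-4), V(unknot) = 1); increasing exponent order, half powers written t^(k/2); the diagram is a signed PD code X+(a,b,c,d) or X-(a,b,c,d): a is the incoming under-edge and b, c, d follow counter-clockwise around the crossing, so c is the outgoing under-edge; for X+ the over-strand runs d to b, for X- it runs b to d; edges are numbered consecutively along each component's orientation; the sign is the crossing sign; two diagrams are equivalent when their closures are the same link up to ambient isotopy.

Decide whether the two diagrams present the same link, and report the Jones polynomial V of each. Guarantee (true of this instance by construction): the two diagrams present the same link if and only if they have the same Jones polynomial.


same link: no
V(D1) = t^-11 - 2t^-10 + 2t^-9 - 3t^-8 + 2t^-7 - 2t^-6 + 2t^-5 + t^-3  [13 crossings, <D> = -A^-15 - 2A^-7 + 2A^-3 - 2A + 3A^5 - 2A^9 + 2A^13 - A^17, w = -9]
V(D2) = t + t^3 - t^4  (w +5, c 11, <D> = A^-1 - A^3 - A^11)
note: 2 classes among 2 diagrams; unequal V(t) rules out equality


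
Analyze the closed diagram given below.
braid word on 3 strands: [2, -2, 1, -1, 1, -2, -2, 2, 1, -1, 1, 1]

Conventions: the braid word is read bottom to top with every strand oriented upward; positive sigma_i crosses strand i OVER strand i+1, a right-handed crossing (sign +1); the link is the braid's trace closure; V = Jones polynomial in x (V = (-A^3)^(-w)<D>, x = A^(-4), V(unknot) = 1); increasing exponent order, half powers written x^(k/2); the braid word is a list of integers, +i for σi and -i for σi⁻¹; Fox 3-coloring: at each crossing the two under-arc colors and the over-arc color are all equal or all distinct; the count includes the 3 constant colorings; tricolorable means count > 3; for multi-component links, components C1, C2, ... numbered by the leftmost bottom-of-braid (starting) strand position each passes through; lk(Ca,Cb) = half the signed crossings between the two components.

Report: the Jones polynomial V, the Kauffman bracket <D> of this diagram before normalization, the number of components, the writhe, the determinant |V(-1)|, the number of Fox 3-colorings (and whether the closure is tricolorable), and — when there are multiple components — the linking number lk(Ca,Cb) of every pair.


V(x) = x + x^3 - x^4
bracket: -A^-10 + A^-6 + A^2, w = +2
1 component, writhe +2, over 12 crossings
det 3, colorings 9 of 3^12 — tricolorable
observation: free reduction leaves σ1 σ2⁻¹ σ1 σ1 of the original 12 letters


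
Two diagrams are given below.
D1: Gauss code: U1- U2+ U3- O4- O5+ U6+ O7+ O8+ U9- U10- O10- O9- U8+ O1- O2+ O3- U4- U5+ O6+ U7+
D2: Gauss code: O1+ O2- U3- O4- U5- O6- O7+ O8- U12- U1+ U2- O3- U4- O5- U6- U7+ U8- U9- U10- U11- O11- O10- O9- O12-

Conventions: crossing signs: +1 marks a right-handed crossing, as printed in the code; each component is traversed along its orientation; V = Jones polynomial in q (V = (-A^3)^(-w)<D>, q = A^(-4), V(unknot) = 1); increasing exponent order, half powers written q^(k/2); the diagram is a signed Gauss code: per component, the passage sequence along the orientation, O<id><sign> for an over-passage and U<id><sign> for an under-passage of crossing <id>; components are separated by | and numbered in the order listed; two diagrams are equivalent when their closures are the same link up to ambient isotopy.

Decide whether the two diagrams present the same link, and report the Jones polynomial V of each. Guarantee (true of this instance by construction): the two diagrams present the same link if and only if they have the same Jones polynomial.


equivalent: no
V(D1) = 1  (w 0, c 10, <D> = 1)
D2 (bracket A^-16 + A^-8 - A^-4 + 1 - A^4; 12 crossings at w = -8): V = -q^-7 + q^-6 - q^-5 + q^-4 + q^-2
why: V(q) takes 2 values over 2 diagrams, fixing the grouping


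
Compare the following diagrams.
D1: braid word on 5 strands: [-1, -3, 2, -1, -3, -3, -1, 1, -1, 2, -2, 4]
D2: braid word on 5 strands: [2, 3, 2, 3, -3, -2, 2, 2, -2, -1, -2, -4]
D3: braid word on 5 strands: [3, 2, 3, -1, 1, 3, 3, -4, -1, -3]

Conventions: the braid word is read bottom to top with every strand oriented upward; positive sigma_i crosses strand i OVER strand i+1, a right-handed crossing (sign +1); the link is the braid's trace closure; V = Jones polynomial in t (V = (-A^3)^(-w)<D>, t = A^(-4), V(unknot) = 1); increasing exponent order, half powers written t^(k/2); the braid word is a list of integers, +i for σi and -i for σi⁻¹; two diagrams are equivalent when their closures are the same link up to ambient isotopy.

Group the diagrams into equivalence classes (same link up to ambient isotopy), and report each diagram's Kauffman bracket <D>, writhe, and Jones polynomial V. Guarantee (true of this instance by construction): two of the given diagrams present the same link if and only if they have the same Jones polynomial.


classes: {D1} | {D2} | {D3}
V(D1) = t^-8 - 2t^-7 + t^-6 - 2t^-5 + 2t^-4 + t^-2  [12 crossings, <D> = A^-4 + 2A^4 - 2A^8 + A^12 - 2A^16 + A^20, w = -4]
V(D2) = 1  (w 0, c 12, <D> = 1)
V(D3) = t + t^3 - t^4  (w +2, c 10, <D> = -A^-10 + A^-6 + A^2)
insight: V(t) takes 3 values over 3 diagrams, fixing the grouping


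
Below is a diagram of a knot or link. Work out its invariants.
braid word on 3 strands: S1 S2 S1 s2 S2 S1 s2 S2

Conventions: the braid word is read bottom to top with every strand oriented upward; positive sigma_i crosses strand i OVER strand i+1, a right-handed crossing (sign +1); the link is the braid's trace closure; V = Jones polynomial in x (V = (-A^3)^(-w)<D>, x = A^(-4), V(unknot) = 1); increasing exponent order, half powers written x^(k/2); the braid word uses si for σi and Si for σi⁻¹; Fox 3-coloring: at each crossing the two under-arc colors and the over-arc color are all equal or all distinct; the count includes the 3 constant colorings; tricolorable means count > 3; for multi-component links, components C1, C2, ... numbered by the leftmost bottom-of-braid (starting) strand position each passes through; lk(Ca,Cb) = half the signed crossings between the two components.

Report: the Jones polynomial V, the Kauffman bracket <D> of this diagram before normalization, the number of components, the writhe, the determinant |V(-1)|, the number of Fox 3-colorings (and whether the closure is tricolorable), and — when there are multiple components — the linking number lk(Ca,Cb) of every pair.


V(x) = -x^-4 + x^-3 + x^-1
bracket: A^-8 + 1 - A^4, w = -4
1 component, writhe -4, over 8 crossings
det 3, colorings 9 of 3^8 — tricolorable
observation: the word shrinks to σ1⁻¹ σ2⁻¹ σ1⁻¹ σ1⁻¹ after cancelling


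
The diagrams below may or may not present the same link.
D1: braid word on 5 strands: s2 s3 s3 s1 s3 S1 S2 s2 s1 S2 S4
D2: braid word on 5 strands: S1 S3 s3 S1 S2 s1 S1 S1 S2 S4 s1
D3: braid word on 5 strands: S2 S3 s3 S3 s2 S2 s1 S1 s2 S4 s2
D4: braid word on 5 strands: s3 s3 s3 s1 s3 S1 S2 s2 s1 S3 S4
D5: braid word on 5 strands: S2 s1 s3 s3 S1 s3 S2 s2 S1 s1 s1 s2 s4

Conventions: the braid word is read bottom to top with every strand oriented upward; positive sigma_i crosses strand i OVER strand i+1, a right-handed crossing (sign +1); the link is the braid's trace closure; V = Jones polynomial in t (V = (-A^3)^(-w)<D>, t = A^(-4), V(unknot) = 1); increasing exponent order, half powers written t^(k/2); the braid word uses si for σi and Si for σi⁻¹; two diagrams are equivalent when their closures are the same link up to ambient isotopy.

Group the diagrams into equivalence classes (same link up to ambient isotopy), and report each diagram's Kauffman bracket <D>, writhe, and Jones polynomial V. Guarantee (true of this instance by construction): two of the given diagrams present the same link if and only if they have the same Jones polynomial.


equivalence classes: {D1, D4, D5} | {D2} | {D3}
D1 (bracket -A^-9 + A^-1 + A^3 + A^7; 11 crossings at w = +3): V = -t^(1/2) - t^(3/2) - t^(5/2) + t^(9/2)
V(D2) = t^(-9/2) - t^(-5/2) - t^(-3/2) - t^(-1/2)  (w -5, c 11, <D> = A^-13 + A^-9 + A^-5 - A^3)
D3 (bracket A^-5 + A^-1; 11 crossings at w = -1): V = -t^(-1/2) - t^(1/2)
V(D4) = -t^(1/2) - t^(3/2) - t^(5/2) + t^(9/2)  (w +3, c 11, <D> = -A^-9 + A^-1 + A^3 + A^7)
V(D5) = -t^(1/2) - t^(3/2) - t^(5/2) + t^(9/2)  [13 crossings, <D> = -A^-3 + A^5 + A^9 + A^13, w = +5]
observation: comparing 5 Jones polynomials yields 3 groups


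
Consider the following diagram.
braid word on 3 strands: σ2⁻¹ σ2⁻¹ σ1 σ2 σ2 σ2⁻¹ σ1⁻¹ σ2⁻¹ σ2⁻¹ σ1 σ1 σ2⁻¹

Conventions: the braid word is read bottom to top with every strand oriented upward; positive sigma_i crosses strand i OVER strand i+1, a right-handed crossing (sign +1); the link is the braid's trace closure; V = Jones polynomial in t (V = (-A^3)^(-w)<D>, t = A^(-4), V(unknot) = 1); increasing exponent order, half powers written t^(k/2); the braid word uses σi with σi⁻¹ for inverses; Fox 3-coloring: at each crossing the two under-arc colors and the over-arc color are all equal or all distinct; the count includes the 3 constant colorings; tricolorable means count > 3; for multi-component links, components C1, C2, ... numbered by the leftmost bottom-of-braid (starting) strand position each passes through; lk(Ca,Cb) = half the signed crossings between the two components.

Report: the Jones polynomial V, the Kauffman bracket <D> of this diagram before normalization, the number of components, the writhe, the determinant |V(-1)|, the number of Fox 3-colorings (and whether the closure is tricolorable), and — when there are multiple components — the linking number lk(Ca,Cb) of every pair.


V = -t^-6 + 2t^-5 - 3t^-4 + 4t^-3 - 4t^-2 + 4t^-1 - 2 + 2t - t^2
<D> = -A^-14 + 2A^-10 - 2A^-6 + 4A^-2 - 4A^2 + 4A^6 - 3A^10 + 2A^14 - A^18 (w = -2)
1 component over 12 crossings, w = -2
3 Fox colorings among 3^12, |V(-1)| = 23: not tricolorable
why: |V(-1)| = 23: so not tricolorable, since 3 does not divide 23


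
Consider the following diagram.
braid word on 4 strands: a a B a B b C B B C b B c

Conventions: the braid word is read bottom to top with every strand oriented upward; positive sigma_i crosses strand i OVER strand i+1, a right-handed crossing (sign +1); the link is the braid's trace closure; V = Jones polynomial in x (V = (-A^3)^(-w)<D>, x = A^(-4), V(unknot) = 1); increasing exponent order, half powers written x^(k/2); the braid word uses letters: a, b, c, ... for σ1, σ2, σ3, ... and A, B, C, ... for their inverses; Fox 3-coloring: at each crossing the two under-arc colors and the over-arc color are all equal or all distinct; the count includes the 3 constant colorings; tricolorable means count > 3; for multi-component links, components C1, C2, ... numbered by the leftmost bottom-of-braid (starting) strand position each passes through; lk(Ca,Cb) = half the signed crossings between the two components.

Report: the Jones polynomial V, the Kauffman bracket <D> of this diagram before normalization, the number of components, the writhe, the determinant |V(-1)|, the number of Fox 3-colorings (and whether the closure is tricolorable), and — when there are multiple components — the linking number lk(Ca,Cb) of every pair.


V(x) = -x^-3 + 2x^-2 - 2x^-1 + 3 - 2x + 2x^2 - x^3
bracket: A^-15 - 2A^-11 + 2A^-7 - 3A^-3 + 2A - 2A^5 + A^9, w = -1
1 component, writhe -1, over 13 crossings
det 13, colorings 3 of 3^13 — not tricolorable
observation: w = -1 shifts under R1 moves; the (-A^3)^(1) factor cancels that in V


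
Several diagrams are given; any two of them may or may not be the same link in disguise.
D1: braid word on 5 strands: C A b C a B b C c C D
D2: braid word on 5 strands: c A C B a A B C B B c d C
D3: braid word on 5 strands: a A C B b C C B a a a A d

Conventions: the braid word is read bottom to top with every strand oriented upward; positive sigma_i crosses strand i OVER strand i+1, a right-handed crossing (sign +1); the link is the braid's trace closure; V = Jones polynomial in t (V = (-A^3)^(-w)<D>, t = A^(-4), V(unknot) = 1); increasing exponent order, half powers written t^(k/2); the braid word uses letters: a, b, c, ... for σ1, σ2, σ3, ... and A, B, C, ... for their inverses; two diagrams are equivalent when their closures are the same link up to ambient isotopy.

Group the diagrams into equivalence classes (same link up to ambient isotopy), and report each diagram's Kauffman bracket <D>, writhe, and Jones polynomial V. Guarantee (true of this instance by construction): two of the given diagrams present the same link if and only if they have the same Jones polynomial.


grouping into links: {D1} | {D2} | {D3}
V(D1) = t^(-9/2) - t^(-5/2) - t^(-3/2) - t^(-1/2)  (w -3, c 11, <D> = A^-7 + A^-3 + A - A^9)
D2 (bracket A^-9 + A^-1 - A^3 + A^7; 13 crossings at w = -5): V = -t^(-11/2) + t^(-9/2) - t^(-7/2) - t^(-3/2)
V(D3) = t^(-7/2) - t^(-5/2) + t^(-3/2) - 2t^(-1/2) - t^(3/2)  (w -1, c 13, <D> = A^-9 + 2A^-1 - A^3 + A^7 - A^11)
key observation: comparing 3 Jones polynomials yields 3 groups


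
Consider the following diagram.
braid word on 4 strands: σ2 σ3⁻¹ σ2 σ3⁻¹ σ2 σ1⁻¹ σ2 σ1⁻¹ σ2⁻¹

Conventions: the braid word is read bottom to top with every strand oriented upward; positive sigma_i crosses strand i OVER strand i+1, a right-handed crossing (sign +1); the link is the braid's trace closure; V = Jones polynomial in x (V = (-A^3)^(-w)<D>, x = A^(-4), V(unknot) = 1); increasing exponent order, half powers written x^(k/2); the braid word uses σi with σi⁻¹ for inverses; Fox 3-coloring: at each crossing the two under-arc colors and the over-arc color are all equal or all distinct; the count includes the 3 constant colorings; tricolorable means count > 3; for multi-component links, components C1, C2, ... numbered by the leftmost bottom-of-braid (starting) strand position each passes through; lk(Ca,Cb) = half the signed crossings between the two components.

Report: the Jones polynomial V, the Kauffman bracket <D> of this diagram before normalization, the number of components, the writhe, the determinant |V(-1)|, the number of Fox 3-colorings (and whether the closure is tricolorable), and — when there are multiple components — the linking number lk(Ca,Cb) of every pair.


Jones polynomial: V(x) = x^-4 - 2x^-3 + 3x^-2 - 4x^-1 + 4 - 3x + 3x^2 - x^3
<D> = A^-15 - 3A^-11 + 3A^-7 - 4A^-3 + 4A - 3A^5 + 2A^9 - A^13; writhe -1
components 1, writhe -1 (9 crossings)
3-colorings: 9 of 3^9, det 21 — tricolorable
note: w = -1 shifts under R1 moves; the (-A^3)^(1) factor cancels that in V


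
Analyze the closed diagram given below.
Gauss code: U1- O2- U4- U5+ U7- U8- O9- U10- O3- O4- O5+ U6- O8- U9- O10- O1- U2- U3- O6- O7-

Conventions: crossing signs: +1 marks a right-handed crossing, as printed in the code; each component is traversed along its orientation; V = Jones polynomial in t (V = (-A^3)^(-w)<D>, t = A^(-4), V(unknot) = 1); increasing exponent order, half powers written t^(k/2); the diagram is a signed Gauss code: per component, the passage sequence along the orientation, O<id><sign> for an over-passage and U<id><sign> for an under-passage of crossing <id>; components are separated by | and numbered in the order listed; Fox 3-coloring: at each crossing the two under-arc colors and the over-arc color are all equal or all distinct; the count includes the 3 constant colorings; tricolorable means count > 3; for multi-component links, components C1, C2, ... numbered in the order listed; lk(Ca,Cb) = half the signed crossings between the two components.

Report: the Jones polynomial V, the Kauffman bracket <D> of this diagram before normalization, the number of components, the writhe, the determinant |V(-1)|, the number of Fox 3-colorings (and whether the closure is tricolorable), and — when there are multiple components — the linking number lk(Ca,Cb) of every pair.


V = -t^-8 + t^-5 + t^-3
<D> = A^-12 + A^-4 - A^8 (w = -8)
1 component over 10 crossings, w = -8
9 Fox colorings among 3^10, |V(-1)| = 3: tricolorable
why: w = -8 shifts under R1 moves; the (-A^3)^(8) factor cancels that in V


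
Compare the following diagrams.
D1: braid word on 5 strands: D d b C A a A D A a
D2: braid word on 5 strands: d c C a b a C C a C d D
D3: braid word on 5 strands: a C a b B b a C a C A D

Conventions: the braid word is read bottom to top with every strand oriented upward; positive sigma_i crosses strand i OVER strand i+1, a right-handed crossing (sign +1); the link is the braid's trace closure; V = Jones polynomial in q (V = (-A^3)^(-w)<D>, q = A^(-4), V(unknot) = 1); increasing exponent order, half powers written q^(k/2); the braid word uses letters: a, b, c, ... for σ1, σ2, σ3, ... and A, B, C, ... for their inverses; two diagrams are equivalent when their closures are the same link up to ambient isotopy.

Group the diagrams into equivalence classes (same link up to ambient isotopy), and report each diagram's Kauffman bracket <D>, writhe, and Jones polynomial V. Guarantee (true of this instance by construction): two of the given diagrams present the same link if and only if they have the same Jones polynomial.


equivalence classes: {D1} | {D2, D3}
D1 (bracket A^-6; 10 crossings at w = -2): V = 1
V(D2) = -q^-3 + q^-2 - q^-1 + 3 - q + q^2 - q^3  (w +2, c 12, <D> = -A^-6 + A^-2 - A^2 + 3A^6 - A^10 + A^14 - A^18)
V(D3) = -q^-3 + q^-2 - q^-1 + 3 - q + q^2 - q^3  [12 crossings, <D> = -A^-12 + A^-8 - A^-4 + 3 - A^4 + A^8 - A^12, w = 0]
key observation: V(q) takes 2 values over 3 diagrams, fixing the grouping


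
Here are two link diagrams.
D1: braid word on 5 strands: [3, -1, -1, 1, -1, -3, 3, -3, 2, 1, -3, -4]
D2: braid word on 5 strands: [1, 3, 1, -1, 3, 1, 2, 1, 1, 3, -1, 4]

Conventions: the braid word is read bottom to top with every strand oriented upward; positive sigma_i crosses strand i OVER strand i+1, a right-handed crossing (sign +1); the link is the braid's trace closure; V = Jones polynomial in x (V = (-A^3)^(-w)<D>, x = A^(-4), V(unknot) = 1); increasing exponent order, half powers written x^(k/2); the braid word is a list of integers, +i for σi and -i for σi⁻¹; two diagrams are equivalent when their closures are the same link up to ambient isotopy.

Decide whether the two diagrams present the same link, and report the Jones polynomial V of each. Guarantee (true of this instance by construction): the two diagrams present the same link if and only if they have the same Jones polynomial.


equivalent: no
V(D1) = 1  (w -2, c 12, <D> = A^-6)
V(D2) = x^2 + 2x^4 - 2x^5 + x^6 - 2x^7 + x^8  [12 crossings, <D> = A^-8 - 2A^-4 + 1 - 2A^4 + 2A^8 + A^16, w = +8]
key observation: 2 values of V(x) split the 2 diagrams


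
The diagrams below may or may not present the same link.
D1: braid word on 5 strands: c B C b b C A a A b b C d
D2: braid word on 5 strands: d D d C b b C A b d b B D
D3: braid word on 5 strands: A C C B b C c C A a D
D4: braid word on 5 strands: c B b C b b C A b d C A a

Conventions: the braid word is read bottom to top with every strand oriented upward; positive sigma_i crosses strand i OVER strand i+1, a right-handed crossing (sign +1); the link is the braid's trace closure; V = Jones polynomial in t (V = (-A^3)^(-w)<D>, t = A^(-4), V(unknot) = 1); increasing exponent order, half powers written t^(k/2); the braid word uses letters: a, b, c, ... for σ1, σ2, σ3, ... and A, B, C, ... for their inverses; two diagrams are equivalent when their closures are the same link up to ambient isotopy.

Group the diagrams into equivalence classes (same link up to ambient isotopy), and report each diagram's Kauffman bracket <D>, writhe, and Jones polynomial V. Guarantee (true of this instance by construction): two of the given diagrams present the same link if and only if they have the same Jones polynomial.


equivalence classes: {D1, D2, D4} | {D3}
D1 (bracket -A^-11 + 2A^-7 - A^-3 + 2A - A^5 + A^9; 13 crossings at w = +1): V = -t^(-3/2) + t^(-1/2) - 2t^(1/2) + t^(3/2) - 2t^(5/2) + t^(7/2)
V(D2) = -t^(-3/2) + t^(-1/2) - 2t^(1/2) + t^(3/2) - 2t^(5/2) + t^(7/2)  [13 crossings, <D> = -A^-11 + 2A^-7 - A^-3 + 2A - A^5 + A^9, w = +1]
V(D3) = t^(-9/2) - t^(-5/2) - t^(-3/2) - t^(-1/2)  (w -5, c 11, <D> = A^-13 + A^-9 + A^-5 - A^3)
D4 (bracket -A^-11 + 2A^-7 - A^-3 + 2A - A^5 + A^9; 13 crossings at w = +1): V = -t^(-3/2) + t^(-1/2) - 2t^(1/2) + t^(3/2) - 2t^(5/2) + t^(7/2)
observation: 2 values of V(t) split the 4 diagrams


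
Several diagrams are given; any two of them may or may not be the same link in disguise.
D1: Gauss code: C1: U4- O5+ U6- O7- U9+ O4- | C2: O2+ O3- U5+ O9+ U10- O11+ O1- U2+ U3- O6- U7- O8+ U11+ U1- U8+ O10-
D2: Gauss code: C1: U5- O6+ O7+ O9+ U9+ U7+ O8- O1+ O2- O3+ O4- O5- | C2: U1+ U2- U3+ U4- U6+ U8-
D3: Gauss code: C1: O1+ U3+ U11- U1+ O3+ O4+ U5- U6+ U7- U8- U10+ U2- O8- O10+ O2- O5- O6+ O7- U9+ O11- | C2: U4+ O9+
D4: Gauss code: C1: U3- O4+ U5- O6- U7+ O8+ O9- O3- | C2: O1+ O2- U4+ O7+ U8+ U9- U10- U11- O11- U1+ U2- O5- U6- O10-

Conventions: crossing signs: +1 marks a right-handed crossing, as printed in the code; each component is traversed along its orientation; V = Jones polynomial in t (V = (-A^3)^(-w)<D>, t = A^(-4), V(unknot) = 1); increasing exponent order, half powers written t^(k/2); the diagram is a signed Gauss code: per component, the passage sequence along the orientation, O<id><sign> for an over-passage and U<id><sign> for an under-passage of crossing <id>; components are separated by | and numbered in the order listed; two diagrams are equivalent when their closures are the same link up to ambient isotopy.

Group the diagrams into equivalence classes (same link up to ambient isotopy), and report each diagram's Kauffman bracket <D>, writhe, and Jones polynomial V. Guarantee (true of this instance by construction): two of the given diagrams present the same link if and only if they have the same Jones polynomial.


classes: {D1, D4} | {D2} | {D3}
V(D1) = t^(-7/2) - 2t^(-5/2) + t^(-3/2) - 2t^(-1/2) + t^(1/2) - t^(3/2)  [11 crossings, <D> = A^-9 - A^-5 + 2A^-1 - A^3 + 2A^7 - A^11, w = -1]
V(D2) = -t^(-1/2) - t^(1/2)  [9 crossings, <D> = A + A^5, w = +1]
V(D3) = -t^(1/2) - t^(5/2)  [11 crossings, <D> = A^-7 + A, w = +1]
V(D4) = t^(-7/2) - 2t^(-5/2) + t^(-3/2) - 2t^(-1/2) + t^(1/2) - t^(3/2)  (w -3, c 11, <D> = A^-15 - A^-11 + 2A^-7 - A^-3 + 2A - A^5)
note: 3 values of V(t) split the 4 diagrams


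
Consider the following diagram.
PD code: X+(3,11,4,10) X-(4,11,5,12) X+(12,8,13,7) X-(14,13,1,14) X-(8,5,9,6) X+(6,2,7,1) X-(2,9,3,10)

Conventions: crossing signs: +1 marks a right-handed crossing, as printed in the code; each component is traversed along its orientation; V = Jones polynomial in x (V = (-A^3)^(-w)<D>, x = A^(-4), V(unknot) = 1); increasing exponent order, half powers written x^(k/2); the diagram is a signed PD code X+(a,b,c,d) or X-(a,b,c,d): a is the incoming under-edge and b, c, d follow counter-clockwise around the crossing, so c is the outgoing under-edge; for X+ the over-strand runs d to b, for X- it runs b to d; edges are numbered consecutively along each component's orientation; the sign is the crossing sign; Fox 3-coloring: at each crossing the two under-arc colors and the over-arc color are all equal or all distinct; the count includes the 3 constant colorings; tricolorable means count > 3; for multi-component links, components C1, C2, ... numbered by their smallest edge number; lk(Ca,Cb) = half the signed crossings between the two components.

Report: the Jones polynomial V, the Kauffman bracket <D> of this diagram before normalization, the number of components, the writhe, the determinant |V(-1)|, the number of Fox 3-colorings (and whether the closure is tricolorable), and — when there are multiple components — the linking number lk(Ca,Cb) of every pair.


Jones polynomial: V(x) = x^-2 - x^-1 + 1 - x + x^2
<D> = -A^-11 + A^-7 - A^-3 + A - A^5; writhe -1
components 1, writhe -1 (7 crossings)
3-colorings: 3 of 3^7, det 5 — not tricolorable
note: w = -1 shifts under R1 moves; the (-A^3)^(1) factor cancels that in V


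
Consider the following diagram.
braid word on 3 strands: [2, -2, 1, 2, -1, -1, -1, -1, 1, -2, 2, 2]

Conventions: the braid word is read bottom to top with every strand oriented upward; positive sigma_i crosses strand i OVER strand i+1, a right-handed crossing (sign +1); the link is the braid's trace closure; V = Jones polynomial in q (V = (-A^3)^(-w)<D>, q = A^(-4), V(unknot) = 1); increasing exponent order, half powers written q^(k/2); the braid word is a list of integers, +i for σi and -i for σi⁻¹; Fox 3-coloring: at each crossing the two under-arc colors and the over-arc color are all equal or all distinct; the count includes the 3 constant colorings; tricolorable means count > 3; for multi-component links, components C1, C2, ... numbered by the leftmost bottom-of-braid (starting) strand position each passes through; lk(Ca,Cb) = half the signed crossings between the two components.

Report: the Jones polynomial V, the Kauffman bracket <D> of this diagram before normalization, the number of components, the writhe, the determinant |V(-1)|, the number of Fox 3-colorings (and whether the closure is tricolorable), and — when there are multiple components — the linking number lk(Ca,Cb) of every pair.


V = 1
<D> = 1 (w = 0)
1 component over 12 crossings, w = 0
3 Fox colorings among 3^12, |V(-1)| = 1: not tricolorable
why: |V(-1)| = 1: so not tricolorable, since 3 does not divide 1


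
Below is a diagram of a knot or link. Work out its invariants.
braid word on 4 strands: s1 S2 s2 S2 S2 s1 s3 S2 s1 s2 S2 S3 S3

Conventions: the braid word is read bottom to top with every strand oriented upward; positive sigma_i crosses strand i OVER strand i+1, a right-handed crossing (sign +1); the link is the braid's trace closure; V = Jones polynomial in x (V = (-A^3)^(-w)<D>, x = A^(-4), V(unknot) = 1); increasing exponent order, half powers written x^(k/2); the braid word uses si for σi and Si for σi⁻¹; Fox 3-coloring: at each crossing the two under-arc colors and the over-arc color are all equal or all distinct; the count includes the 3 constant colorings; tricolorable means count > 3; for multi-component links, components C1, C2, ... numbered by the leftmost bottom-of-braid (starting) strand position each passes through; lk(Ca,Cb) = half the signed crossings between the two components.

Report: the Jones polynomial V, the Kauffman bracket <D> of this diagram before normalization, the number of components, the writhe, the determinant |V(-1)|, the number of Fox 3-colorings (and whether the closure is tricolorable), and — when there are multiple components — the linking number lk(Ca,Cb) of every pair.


Jones polynomial: V(x) = -x^-5 + 2x^-4 - 3x^-3 + 4x^-2 - 4x^-1 + 5 - 3x + 2x^2 - x^3
<D> = A^-15 - 2A^-11 + 3A^-7 - 5A^-3 + 4A - 4A^5 + 3A^9 - 2A^13 + A^17; writhe -1
components 1, writhe -1 (13 crossings)
3-colorings: 3 of 3^13, det 25 — not tricolorable
note: det 25 = |V(-1)|; not divisible by 3, so not tricolorable


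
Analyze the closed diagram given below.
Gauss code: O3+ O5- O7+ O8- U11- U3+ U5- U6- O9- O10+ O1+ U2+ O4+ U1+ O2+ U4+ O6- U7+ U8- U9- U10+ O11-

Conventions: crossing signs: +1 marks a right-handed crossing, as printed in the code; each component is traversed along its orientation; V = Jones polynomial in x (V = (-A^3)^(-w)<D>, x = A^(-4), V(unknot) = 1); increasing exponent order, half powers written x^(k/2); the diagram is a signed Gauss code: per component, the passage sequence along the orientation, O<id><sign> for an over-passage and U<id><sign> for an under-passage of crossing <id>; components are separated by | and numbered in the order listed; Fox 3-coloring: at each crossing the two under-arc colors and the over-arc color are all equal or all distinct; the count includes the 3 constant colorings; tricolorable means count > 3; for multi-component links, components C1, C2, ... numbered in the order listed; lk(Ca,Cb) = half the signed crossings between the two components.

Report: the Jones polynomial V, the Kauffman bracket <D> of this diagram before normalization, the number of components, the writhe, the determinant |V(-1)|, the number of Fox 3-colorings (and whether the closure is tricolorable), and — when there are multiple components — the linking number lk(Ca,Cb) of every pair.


V = x + x^3 - x^4
<D> = A^-13 - A^-9 - A^-1 (w = +1)
1 component over 11 crossings, w = +1
9 Fox colorings among 3^11, |V(-1)| = 3: tricolorable
why: w = +1 (over 11 crossings) is diagram-only; (-A^3)^(-1) removes it from V


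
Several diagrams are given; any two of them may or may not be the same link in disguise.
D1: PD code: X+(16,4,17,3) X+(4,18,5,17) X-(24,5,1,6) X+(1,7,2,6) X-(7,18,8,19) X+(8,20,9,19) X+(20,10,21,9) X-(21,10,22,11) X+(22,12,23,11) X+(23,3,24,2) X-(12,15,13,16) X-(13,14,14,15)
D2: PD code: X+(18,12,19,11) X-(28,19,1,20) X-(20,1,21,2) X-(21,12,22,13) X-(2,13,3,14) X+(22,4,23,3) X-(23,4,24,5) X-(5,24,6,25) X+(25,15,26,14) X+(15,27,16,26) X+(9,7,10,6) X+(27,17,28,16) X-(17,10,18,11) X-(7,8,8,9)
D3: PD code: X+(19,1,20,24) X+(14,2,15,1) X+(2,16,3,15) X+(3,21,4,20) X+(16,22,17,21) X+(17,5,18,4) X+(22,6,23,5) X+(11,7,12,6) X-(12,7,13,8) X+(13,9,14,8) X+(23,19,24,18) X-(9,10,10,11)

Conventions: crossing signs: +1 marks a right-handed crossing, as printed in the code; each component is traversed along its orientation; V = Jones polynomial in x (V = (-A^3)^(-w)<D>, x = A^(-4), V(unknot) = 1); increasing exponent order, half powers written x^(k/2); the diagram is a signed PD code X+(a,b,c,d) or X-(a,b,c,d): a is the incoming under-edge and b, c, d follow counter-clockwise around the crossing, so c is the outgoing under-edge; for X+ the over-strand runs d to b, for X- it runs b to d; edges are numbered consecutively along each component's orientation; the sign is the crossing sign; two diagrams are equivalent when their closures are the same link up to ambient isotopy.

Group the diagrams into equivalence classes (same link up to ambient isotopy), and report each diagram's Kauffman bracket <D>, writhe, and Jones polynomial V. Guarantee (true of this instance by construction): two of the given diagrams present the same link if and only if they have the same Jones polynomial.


equivalence classes: {D1} | {D2} | {D3}
D1 (bracket -A^-10 + A^-6 + A^2; 12 crossings at w = +2): V = x + x^3 - x^4
D2 (bracket A^-6; 14 crossings at w = -2): V = 1
V(D3) = x^3 + x^5 - x^8  (w +8, c 12, <D> = -A^-8 + A^4 + A^12)
observation: comparing 3 Jones polynomials yields 3 groups


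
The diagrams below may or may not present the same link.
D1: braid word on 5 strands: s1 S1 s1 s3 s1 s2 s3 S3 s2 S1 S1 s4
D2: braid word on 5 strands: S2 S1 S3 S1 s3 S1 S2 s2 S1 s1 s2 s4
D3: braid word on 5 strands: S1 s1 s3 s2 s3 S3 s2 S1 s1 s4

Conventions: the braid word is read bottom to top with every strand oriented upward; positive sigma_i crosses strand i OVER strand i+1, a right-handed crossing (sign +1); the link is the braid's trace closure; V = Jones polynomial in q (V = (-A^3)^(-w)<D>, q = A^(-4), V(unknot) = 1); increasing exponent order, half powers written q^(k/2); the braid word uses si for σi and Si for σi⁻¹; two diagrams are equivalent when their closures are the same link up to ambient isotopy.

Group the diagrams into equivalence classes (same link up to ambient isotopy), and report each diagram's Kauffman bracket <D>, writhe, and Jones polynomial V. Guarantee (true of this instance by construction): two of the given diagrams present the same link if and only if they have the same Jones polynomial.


classes: {D1, D3} | {D2}
V(D1) = 1 + q + q^2 + q^3  [12 crossings, <D> = 1 + A^4 + A^8 + A^12, w = +4]
D2 (bracket A^-6 + 2A^-2 + 2A^2 + A^6 - A^10 - A^14; 12 crossings at w = -2): V = -q^-5 - q^-4 + q^-3 + 2q^-2 + 2q^-1 + 1
V(D3) = 1 + q + q^2 + q^3  (w +4, c 10, <D> = 1 + A^4 + A^8 + A^12)
insight: 2 values of V(q) split the 3 diagrams


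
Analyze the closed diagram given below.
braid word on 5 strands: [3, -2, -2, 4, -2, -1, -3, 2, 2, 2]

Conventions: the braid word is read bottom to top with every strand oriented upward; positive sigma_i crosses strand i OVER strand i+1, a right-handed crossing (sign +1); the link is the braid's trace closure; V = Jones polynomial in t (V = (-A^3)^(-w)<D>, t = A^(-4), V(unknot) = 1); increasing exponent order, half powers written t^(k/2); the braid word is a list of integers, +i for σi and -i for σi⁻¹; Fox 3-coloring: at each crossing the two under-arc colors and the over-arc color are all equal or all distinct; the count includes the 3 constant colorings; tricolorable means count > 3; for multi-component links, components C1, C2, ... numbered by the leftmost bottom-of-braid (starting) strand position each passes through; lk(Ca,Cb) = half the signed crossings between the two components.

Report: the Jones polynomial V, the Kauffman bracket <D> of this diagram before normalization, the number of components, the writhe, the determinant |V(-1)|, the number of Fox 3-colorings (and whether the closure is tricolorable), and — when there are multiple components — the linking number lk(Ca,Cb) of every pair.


Jones polynomial: V(t) = -t^-3 + t^-2 - t^-1 + 3 - t + t^2 - t^3
<D> = -A^-12 + A^-8 - A^-4 + 3 - A^4 + A^8 - A^12; writhe 0
components 1, writhe 0 (10 crossings)
3-colorings: 27 of 3^10, det 9 — tricolorable
note: w = 0 (over 10 crossings) is diagram-only; (-A^3)^(0) removes it from V


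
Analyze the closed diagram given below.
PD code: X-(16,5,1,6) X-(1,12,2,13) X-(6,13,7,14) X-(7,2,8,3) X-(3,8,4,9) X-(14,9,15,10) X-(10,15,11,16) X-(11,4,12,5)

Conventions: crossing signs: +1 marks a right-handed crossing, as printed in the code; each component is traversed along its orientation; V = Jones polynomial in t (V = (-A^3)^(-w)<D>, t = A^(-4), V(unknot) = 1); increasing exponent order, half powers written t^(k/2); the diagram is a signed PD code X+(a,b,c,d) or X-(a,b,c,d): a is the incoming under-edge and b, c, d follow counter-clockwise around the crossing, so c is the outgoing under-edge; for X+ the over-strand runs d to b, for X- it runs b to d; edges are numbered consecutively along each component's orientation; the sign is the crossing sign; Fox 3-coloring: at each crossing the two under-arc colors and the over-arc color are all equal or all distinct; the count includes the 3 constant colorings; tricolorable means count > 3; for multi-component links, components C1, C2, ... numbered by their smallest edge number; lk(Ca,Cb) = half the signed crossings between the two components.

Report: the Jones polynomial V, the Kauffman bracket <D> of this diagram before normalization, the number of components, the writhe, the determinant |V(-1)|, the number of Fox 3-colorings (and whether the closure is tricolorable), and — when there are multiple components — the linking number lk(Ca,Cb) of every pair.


V = -t^-8 + t^-5 + t^-3
<D> = A^-12 + A^-4 - A^8 (w = -8)
1 component over 8 crossings, w = -8
9 Fox colorings among 3^8, |V(-1)| = 3: tricolorable
why: det 3 = |V(-1)|; divisible by 3, so tricolorable
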